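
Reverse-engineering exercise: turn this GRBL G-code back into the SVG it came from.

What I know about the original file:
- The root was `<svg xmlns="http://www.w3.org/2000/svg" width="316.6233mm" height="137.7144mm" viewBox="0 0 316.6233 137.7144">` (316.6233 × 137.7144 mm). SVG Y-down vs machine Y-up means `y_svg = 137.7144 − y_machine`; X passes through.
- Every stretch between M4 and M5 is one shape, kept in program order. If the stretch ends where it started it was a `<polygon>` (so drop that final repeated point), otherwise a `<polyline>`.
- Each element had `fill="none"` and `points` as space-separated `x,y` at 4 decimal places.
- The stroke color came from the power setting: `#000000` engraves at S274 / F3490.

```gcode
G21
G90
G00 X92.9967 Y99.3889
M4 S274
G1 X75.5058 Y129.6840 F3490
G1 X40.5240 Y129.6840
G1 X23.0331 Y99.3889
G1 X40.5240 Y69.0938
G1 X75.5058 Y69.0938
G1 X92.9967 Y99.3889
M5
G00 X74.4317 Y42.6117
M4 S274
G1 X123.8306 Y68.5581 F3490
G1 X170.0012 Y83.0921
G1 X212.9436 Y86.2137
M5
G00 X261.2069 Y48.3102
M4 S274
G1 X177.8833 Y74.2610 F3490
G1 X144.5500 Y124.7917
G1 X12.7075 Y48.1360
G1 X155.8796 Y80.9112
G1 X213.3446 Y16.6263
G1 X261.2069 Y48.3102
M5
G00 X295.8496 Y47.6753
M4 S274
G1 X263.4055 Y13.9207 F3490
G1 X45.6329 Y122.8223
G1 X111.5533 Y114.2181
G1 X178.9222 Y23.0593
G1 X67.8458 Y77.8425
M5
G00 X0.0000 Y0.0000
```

<svg xmlns="http://www.w3.org/2000/svg" width="316.6233mm" height="137.7144mm" viewBox="0 0 316.6233 137.7144">
  <polygon points="92.9967,38.3255 75.5058,8.0304 40.5240,8.0304 23.0331,38.3255 40.5240,68.6206 75.5058,68.6206" fill="none" stroke="#000000"/>
  <polyline points="74.4317,95.1027 123.8306,69.1563 170.0012,54.6223 212.9436,51.5007" fill="none" stroke="#000000"/>
  <polygon points="261.2069,89.4042 177.8833,63.4534 144.5500,12.9227 12.7075,89.5784 155.8796,56.8032 213.3446,121.0881" fill="none" stroke="#000000"/>
  <polyline points="295.8496,90.0391 263.4055,123.7937 45.6329,14.8921 111.5533,23.4963 178.9222,114.6551 67.8458,59.8719" fill="none" stroke="#000000"/>
</svg>

y_svg = 137.7144 − y_m. Every run uses S274, so all elements get stroke `#000000` (engrave).

[1] closed run; points: 92.9967,38.3255 75.5058,8.0304 40.5240,8.0304 23.0331,38.3255 40.5240,68.6206 75.5058,68.6206

[2] open run; points: 74.4317,95.1027 123.8306,69.1563 170.0012,54.6223 212.9436,51.5007

[3] closed run; points: 261.2069,89.4042 177.8833,63.4534 144.5500,12.9227 12.7075,89.5784 155.8796,56.8032 213.3446,121.0881

[4] open run; points: 295.8496,90.0391 263.4055,123.7937 45.6329,14.8921 111.5533,23.4963 178.9222,114.6551 67.8458,59.8719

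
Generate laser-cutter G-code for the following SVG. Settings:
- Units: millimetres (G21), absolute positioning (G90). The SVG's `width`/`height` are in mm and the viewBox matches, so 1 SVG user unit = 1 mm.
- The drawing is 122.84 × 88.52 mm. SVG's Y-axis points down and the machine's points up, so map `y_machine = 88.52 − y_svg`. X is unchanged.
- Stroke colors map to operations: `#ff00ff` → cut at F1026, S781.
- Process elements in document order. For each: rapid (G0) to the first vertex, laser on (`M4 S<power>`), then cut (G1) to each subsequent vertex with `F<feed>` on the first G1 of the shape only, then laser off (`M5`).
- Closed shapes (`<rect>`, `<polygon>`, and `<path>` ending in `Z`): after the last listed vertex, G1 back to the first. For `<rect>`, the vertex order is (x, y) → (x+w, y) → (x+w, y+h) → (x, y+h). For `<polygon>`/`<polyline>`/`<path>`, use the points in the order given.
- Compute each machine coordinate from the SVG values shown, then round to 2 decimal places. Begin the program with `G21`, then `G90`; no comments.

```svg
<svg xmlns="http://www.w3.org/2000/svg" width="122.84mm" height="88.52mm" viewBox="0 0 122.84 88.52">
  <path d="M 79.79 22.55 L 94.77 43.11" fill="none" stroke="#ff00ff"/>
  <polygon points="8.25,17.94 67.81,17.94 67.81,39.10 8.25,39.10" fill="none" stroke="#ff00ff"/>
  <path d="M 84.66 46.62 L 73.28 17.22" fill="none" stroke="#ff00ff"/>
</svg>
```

G21
G90
G0 X79.79 Y65.97
M4 S781
G1 X94.77 Y45.41 F1026
M5
G0 X8.25 Y70.58
M4 S781
G1 X67.81 Y70.58 F1026
G1 X67.81 Y49.42
G1 X8.25 Y49.42
G1 X8.25 Y70.58
M5
G0 X84.66 Y41.90
M4 S781
G1 X73.28 Y71.30 F1026
M5

1 u = 1 mm; y_m = 88.52 − y.

[1] `<path>` line segment, #ff00ff→cut S781 F1026: (79.79,65.97) → (94.77,45.41)

[2] `<polygon>` rectangle, #ff00ff→cut S781 F1026: (8.25,70.58) → (67.81,70.58) → (67.81,49.42) → (8.25,49.42) → (8.25,70.58) (closed)

[3] `<path>` line segment, #ff00ff→cut S781 F1026: (84.66,41.90) → (73.28,71.30)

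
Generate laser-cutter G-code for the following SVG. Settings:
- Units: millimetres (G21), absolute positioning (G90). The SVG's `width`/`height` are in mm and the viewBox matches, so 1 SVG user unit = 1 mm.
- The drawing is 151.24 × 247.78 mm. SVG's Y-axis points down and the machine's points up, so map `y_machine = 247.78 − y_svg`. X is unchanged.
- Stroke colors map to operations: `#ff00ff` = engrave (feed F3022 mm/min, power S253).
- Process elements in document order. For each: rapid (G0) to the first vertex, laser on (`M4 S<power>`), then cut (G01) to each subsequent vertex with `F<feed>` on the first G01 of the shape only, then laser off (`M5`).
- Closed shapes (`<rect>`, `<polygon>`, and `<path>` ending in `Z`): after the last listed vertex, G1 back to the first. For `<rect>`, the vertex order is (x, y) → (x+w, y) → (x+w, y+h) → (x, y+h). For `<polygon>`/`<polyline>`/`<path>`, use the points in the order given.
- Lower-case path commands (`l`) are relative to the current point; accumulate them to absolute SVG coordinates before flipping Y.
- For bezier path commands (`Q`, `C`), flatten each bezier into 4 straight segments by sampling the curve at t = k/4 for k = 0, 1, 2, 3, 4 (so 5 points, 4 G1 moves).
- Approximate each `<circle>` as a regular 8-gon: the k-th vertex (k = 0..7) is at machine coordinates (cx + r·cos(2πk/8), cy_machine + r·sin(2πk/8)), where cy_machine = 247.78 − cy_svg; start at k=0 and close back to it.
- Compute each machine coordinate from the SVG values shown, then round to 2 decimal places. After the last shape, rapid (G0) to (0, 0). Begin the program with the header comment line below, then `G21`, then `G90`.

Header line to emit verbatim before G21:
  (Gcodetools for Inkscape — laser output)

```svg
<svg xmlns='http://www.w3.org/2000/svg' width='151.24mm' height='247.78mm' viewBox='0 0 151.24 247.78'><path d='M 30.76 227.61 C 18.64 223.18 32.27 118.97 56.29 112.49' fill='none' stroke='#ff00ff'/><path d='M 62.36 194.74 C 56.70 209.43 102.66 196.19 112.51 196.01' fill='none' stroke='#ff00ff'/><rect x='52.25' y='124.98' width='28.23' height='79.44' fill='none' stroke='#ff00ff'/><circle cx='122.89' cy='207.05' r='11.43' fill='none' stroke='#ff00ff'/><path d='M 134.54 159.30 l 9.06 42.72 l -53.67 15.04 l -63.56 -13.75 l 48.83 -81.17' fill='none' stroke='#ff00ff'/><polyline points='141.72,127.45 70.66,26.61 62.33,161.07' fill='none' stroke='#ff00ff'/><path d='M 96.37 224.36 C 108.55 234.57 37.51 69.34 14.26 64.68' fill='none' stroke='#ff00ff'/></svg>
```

Since the viewBox matches the mm dimensions, user units are millimetres directly. The only transform is the Y-flip y_m = 247.78 − y_svg.

Shape 1 is a cubic bezier drawn with `<path>`. Its stroke #ff00ff means engrave at S253, F3022. After flipping Y the toolpath is (30.76,20.17) → (26.26,39.12) → (29.97,76.96) → (40.46,115.19) → (56.29,135.29).

Shape 2 is a cubic bezier drawn with `<path>`. Its stroke #ff00ff means engrave at S253, F3022. After flipping Y the toolpath is (62.36,53.04) → (66.42,46.62) → (81.62,46.83) → (99.72,49.83) → (112.51,51.77).

Shape 3 is a rectangle drawn with `<rect>`. Its stroke #ff00ff means engrave at S253, F3022. After flipping Y the toolpath is (52.25,122.80) → (80.48,122.80) → (80.48,43.36) → (52.25,43.36) → (52.25,122.80), returning to the start.

Shape 4 is a circle drawn with `<circle>`. Its stroke #ff00ff means engrave at S253, F3022. After flipping Y the toolpath is (134.32,40.73) → (130.97,48.81) → (122.89,52.16) → (114.81,48.81) → (111.46,40.73) → (114.81,32.65) → (122.89,29.30) → (130.97,32.65) → (134.32,40.73), returning to the start.

Shape 5 is a open polyline drawn with `<path>`. Its stroke #ff00ff means engrave at S253, F3022. After flipping Y the toolpath is (134.54,88.48) → (143.60,45.76) → (89.93,30.72) → (26.37,44.47) → (75.20,125.64).

Shape 6 is a open polyline drawn with `<polyline>`. Its stroke #ff00ff means engrave at S253, F3022. After flipping Y the toolpath is (141.72,120.33) → (70.66,221.17) → (62.33,86.71).

Shape 7 is a cubic bezier drawn with `<path>`. Its stroke #ff00ff means engrave at S253, F3022. After flipping Y the toolpath is (96.37,23.42) → (91.95,43.41) → (68.60,97.68) → (38.61,154.75) → (14.26,183.10).

(Gcodetools for Inkscape — laser output)
G21
G90
G0 X30.76 Y20.17
M4 S253
G01 X26.26 Y39.12 F3022
G01 X29.97 Y76.96
G01 X40.46 Y115.19
G01 X56.29 Y135.29
M5
G0 X62.36 Y53.04
M4 S253
G01 X66.42 Y46.62 F3022
G01 X81.62 Y46.83
G01 X99.72 Y49.83
G01 X112.51 Y51.77
M5
G0 X52.25 Y122.80
M4 S253
G01 X80.48 Y122.80 F3022
G01 X80.48 Y43.36
G01 X52.25 Y43.36
G01 X52.25 Y122.80
M5
G0 X134.32 Y40.73
M4 S253
G01 X130.97 Y48.81 F3022
G01 X122.89 Y52.16
G01 X114.81 Y48.81
G01 X111.46 Y40.73
G01 X114.81 Y32.65
G01 X122.89 Y29.30
G01 X130.97 Y32.65
G01 X134.32 Y40.73
M5
G0 X134.54 Y88.48
M4 S253
G01 X143.60 Y45.76 F3022
G01 X89.93 Y30.72
G01 X26.37 Y44.47
G01 X75.20 Y125.64
M5
G0 X141.72 Y120.33
M4 S253
G01 X70.66 Y221.17 F3022
G01 X62.33 Y86.71
M5
G0 X96.37 Y23.42
M4 S253
G01 X91.95 Y43.41 F3022
G01 X68.60 Y97.68
G01 X38.61 Y154.75
G01 X14.26 Y183.10
M5
G0 X0.00 Y0.00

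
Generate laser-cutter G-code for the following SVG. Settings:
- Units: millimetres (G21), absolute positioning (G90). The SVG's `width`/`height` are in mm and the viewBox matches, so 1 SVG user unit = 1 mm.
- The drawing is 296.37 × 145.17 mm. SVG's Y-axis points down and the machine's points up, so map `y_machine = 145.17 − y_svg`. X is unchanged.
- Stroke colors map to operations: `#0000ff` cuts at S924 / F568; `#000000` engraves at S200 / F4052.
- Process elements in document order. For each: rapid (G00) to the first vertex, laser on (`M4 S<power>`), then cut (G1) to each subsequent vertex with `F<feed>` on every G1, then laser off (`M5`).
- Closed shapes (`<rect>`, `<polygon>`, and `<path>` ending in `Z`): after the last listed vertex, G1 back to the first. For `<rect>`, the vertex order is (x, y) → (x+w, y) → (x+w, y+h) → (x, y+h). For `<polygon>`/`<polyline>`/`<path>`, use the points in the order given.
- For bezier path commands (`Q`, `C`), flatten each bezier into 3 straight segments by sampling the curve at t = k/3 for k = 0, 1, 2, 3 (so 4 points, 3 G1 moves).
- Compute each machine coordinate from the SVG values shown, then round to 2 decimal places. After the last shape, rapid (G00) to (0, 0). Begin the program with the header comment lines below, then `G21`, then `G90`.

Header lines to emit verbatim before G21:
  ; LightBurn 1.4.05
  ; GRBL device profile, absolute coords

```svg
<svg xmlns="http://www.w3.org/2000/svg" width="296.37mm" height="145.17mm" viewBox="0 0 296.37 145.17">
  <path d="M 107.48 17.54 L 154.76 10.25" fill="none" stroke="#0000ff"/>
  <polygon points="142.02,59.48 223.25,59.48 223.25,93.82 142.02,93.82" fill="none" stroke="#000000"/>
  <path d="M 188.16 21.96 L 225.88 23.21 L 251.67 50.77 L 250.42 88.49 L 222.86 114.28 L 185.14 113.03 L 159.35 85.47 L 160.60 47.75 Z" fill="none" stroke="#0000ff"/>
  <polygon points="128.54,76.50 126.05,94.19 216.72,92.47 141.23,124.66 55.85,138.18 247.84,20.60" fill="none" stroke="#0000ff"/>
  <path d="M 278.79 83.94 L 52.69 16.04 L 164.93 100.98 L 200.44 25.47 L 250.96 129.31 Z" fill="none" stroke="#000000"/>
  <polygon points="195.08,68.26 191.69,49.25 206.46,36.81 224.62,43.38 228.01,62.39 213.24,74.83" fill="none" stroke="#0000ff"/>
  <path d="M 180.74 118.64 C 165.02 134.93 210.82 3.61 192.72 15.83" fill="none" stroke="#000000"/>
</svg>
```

; LightBurn 1.4.05
; GRBL device profile, absolute coords
G21
G90
G00 X107.48 Y127.63
M4 S924
G1 X154.76 Y134.92 F568
M5
G00 X142.02 Y85.69
M4 S200
G1 X223.25 Y85.69 F4052
G1 X223.25 Y51.35 F4052
G1 X142.02 Y51.35 F4052
G1 X142.02 Y85.69 F4052
M5
G00 X188.16 Y123.21
M4 S924
G1 X225.88 Y121.96 F568
G1 X251.67 Y94.40 F568
G1 X250.42 Y56.68 F568
G1 X222.86 Y30.89 F568
G1 X185.14 Y32.14 F568
G1 X159.35 Y59.70 F568
G1 X160.60 Y97.42 F568
G1 X188.16 Y123.21 F568
M5
G00 X128.54 Y68.67
M4 S924
G1 X126.05 Y50.98 F568
G1 X216.72 Y52.70 F568
G1 X141.23 Y20.51 F568
G1 X55.85 Y6.99 F568
G1 X247.84 Y124.57 F568
G1 X128.54 Y68.67 F568
M5
G00 X278.79 Y61.23
M4 S200
G1 X52.69 Y129.13 F4052
G1 X164.93 Y44.19 F4052
G1 X200.44 Y119.70 F4052
G1 X250.96 Y15.86 F4052
G1 X278.79 Y61.23 F4052
M5
G00 X195.08 Y76.91
M4 S924
G1 X191.69 Y95.92 F568
G1 X206.46 Y108.36 F568
G1 X224.62 Y101.79 F568
G1 X228.01 Y82.78 F568
G1 X213.24 Y70.34 F568
G1 X195.08 Y76.91 F568
M5
G00 X180.74 Y26.53
M4 S200
G1 X180.88 Y48.66 F4052
G1 X194.17 Y104.50 F4052
G1 X192.72 Y129.34 F4052
M5
G00 X0.00 Y0.00

Since the viewBox matches the mm dimensions, user units are millimetres directly. The only transform is the Y-flip y_m = 145.17 − y_svg.

Shape 1 is a line segment drawn with `<path>`. Its stroke #0000ff means cut at S924, F568. After flipping Y the toolpath is (107.48,127.63) → (154.76,134.92).

Shape 2 is a rectangle drawn with `<polygon>`. Its stroke #000000 means engrave at S200, F4052. After flipping Y the toolpath is (142.02,85.69) → (223.25,85.69) → (223.25,51.35) → (142.02,51.35) → (142.02,85.69), returning to the start.

Shape 3 is a regular polygon drawn with `<path>`. Its stroke #0000ff means cut at S924, F568. After flipping Y the toolpath is (188.16,123.21) → (225.88,121.96) → (251.67,94.40) → (250.42,56.68) → (222.86,30.89) → (185.14,32.14) → (159.35,59.70) → (160.60,97.42) → (188.16,123.21), returning to the start.

Shape 4 is a closed polygon drawn with `<polygon>`. Its stroke #0000ff means cut at S924, F568. After flipping Y the toolpath is (128.54,68.67) → (126.05,50.98) → (216.72,52.70) → (141.23,20.51) → (55.85,6.99) → (247.84,124.57) → (128.54,68.67), returning to the start.

Shape 5 is a closed polygon drawn with `<path>`. Its stroke #000000 means engrave at S200, F4052. After flipping Y the toolpath is (278.79,61.23) → (52.69,129.13) → (164.93,44.19) → (200.44,119.70) → (250.96,15.86) → (278.79,61.23), returning to the start.

Shape 6 is a regular polygon drawn with `<polygon>`. Its stroke #0000ff means cut at S924, F568. After flipping Y the toolpath is (195.08,76.91) → (191.69,95.92) → (206.46,108.36) → (224.62,101.79) → (228.01,82.78) → (213.24,70.34) → (195.08,76.91), returning to the start.

Shape 7 is a cubic bezier drawn with `<path>`. Its stroke #000000 means engrave at S200, F4052. After flipping Y the toolpath is (180.74,26.53) → (180.88,48.66) → (194.17,104.50) → (192.72,129.34).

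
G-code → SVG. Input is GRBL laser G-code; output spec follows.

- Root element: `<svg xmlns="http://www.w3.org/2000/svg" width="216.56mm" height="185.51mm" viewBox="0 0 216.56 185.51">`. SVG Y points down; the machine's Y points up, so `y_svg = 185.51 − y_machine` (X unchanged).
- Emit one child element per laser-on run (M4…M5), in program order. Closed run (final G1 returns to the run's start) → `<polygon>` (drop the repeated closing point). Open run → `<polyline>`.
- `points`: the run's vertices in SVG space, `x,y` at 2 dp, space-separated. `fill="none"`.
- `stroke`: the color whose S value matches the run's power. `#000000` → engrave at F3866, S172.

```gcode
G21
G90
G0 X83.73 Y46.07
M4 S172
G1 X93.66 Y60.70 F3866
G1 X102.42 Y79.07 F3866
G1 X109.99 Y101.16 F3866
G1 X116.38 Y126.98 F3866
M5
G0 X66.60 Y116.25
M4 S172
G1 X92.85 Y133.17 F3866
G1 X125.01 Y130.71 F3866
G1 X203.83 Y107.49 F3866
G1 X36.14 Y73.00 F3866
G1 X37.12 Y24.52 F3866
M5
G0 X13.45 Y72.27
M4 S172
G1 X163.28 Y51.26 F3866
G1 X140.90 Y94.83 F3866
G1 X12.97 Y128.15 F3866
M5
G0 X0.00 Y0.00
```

Machine Y-up, SVG Y-down with viewBox height 185.51, so y_svg = 185.51 − y_machine; X carries over. Every run uses S172, so all elements get stroke `#000000` (engrave).

Run 1: The run is open, so emit a `<polyline>` with points (Y-flipped): 83.73,139.44 93.66,124.81 102.42,106.44 109.99,84.35 116.38,58.53.

Run 2: The run is open, so emit a `<polyline>` with points (Y-flipped): 66.60,69.26 92.85,52.34 125.01,54.80 203.83,78.02 36.14,112.51 37.12,160.99.

Run 3: The run is open, so emit a `<polyline>` with points (Y-flipped): 13.45,113.24 163.28,134.25 140.90,90.68 12.97,57.36.

<svg xmlns="http://www.w3.org/2000/svg" width="216.56mm" height="185.51mm" viewBox="0 0 216.56 185.51">
  <polyline points="83.73,139.44 93.66,124.81 102.42,106.44 109.99,84.35 116.38,58.53" fill="none" stroke="#000000"/>
  <polyline points="66.60,69.26 92.85,52.34 125.01,54.80 203.83,78.02 36.14,112.51 37.12,160.99" fill="none" stroke="#000000"/>
  <polyline points="13.45,113.24 163.28,134.25 140.90,90.68 12.97,57.36" fill="none" stroke="#000000"/>
</svg>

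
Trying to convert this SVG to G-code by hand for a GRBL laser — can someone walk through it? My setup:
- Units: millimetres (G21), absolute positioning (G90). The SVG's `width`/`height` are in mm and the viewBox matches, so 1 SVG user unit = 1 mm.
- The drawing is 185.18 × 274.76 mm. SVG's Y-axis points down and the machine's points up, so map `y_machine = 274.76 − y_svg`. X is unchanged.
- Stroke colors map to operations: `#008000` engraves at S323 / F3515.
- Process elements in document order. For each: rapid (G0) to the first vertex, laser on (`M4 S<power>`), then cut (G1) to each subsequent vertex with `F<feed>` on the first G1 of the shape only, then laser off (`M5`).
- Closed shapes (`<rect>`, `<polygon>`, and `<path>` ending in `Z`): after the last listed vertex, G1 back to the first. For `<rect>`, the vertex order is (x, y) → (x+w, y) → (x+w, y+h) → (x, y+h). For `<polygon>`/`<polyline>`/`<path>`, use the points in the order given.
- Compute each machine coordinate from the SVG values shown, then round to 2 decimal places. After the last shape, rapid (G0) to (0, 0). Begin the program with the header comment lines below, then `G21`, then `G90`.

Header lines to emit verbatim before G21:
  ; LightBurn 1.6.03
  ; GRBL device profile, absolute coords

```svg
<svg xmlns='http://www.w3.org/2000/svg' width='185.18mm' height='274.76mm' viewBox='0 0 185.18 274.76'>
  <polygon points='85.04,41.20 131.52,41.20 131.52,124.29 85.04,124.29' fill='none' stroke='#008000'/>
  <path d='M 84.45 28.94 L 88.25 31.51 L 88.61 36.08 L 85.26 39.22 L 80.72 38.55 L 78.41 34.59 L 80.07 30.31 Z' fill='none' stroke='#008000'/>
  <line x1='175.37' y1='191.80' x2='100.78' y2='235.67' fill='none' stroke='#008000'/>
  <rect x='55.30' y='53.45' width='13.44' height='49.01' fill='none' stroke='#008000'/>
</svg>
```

1 u = 1 mm; y_m = 274.76 − y.

[1] `<polygon>` rectangle, #008000→engrave S323 F3515: (85.04,233.56) → (131.52,233.56) → (131.52,150.47) → (85.04,150.47) → (85.04,233.56) (closed)

[2] `<path>` regular polygon, #008000→engrave S323 F3515: (84.45,245.82) → (88.25,243.25) → (88.61,238.68) → (85.26,235.54) → (80.72,236.21) → (78.41,240.17) → (80.07,244.45) → (84.45,245.82) (closed)

[3] `<line>` line segment, #008000→engrave S323 F3515: (175.37,82.96) → (100.78,39.09)

[4] `<rect>` rectangle, #008000→engrave S323 F3515: (55.30,221.31) → (68.74,221.31) → (68.74,172.30) → (55.30,172.30) → (55.30,221.31) (closed)

; LightBurn 1.6.03
; GRBL device profile, absolute coords
G21
G90
G0 X85.04 Y233.56
M4 S323
G1 X131.52 Y233.56 F3515
G1 X131.52 Y150.47
G1 X85.04 Y150.47
G1 X85.04 Y233.56
M5
G0 X84.45 Y245.82
M4 S323
G1 X88.25 Y243.25 F3515
G1 X88.61 Y238.68
G1 X85.26 Y235.54
G1 X80.72 Y236.21
G1 X78.41 Y240.17
G1 X80.07 Y244.45
G1 X84.45 Y245.82
M5
G0 X175.37 Y82.96
M4 S323
G1 X100.78 Y39.09 F3515
M5
G0 X55.30 Y221.31
M4 S323
G1 X68.74 Y221.31 F3515
G1 X68.74 Y172.30
G1 X55.30 Y172.30
G1 X55.30 Y221.31
M5
G0 X0.00 Y0.00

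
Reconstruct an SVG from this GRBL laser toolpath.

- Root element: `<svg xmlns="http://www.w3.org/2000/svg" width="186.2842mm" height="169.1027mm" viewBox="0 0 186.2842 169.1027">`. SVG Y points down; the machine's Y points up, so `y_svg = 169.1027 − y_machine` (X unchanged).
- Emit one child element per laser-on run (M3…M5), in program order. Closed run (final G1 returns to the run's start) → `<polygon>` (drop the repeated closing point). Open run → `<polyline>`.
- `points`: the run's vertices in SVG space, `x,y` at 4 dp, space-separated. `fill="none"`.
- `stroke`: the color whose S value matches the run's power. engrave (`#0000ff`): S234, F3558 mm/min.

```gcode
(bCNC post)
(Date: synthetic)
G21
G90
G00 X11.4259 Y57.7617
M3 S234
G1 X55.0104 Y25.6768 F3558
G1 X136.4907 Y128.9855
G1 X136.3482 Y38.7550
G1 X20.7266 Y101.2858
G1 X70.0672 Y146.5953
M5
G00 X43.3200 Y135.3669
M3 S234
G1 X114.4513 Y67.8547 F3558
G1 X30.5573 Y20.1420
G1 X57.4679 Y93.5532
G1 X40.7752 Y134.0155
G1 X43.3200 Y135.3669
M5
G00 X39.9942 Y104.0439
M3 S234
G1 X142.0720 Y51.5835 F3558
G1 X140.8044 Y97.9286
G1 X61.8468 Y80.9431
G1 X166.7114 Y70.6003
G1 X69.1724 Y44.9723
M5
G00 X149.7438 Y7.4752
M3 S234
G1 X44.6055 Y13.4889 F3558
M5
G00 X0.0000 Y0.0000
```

Each laser-on run becomes one SVG element. Flip Y back into SVG space with y_svg = 169.1027 − y_machine. Every run uses S234, so all elements get stroke `#0000ff` (engrave).

Run 1: The run is open, so emit a `<polyline>` with points (Y-flipped): 11.4259,111.3410 55.0104,143.4259 136.4907,40.1172 136.3482,130.3477 20.7266,67.8169 70.0672,22.5074.

Run 2: The run returns to its start, so emit a `<polygon>` with points (Y-flipped): 43.3200,33.7358 114.4513,101.2480 30.5573,148.9607 57.4679,75.5495 40.7752,35.0872.

Run 3: The run is open, so emit a `<polyline>` with points (Y-flipped): 39.9942,65.0588 142.0720,117.5192 140.8044,71.1741 61.8468,88.1596 166.7114,98.5024 69.1724,124.1304.

Run 4: The run is open, so emit a `<polyline>` with points (Y-flipped): 149.7438,161.6275 44.6055,155.6138.

<svg xmlns="http://www.w3.org/2000/svg" width="186.2842mm" height="169.1027mm" viewBox="0 0 186.2842 169.1027">
  <polyline points="11.4259,111.3410 55.0104,143.4259 136.4907,40.1172 136.3482,130.3477 20.7266,67.8169 70.0672,22.5074" fill="none" stroke="#0000ff"/>
  <polygon points="43.3200,33.7358 114.4513,101.2480 30.5573,148.9607 57.4679,75.5495 40.7752,35.0872" fill="none" stroke="#0000ff"/>
  <polyline points="39.9942,65.0588 142.0720,117.5192 140.8044,71.1741 61.8468,88.1596 166.7114,98.5024 69.1724,124.1304" fill="none" stroke="#0000ff"/>
  <polyline points="149.7438,161.6275 44.6055,155.6138" fill="none" stroke="#0000ff"/>
</svg>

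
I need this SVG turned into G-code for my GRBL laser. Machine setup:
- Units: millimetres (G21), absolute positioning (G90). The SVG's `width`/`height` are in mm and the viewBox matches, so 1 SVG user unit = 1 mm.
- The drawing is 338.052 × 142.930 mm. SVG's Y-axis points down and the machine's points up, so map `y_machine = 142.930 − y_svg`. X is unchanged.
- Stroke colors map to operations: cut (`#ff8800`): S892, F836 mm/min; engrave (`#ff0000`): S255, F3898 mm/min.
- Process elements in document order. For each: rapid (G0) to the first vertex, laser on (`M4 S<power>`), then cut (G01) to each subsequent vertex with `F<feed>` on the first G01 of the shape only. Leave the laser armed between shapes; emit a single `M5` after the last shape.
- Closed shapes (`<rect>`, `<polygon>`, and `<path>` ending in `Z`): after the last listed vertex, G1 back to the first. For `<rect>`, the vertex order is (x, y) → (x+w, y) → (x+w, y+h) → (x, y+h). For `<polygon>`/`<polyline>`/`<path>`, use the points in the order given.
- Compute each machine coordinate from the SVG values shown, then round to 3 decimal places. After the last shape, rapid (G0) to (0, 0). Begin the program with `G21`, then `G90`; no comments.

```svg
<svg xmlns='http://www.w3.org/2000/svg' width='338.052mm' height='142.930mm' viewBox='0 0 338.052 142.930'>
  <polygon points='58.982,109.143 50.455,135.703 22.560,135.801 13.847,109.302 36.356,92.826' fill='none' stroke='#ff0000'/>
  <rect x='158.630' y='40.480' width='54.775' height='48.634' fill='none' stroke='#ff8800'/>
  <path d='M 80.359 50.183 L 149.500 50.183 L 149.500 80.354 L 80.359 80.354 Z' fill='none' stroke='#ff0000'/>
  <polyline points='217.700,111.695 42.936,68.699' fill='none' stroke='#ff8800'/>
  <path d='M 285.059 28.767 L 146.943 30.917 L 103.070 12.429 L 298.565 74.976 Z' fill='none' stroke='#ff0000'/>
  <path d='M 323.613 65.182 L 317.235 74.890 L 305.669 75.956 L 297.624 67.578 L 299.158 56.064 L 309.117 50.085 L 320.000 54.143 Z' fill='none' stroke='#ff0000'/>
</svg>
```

1 u = 1 mm; y_m = 142.930 − y.

[1] `<polygon>` regular polygon, #ff0000→engrave S255 F3898: (58.982,33.787) → (50.455,7.227) → (22.560,7.129) → (13.847,33.628) → (36.356,50.104) → (58.982,33.787) (closed)

[2] `<rect>` rectangle, #ff8800→cut S892 F836: (158.630,102.450) → (213.405,102.450) → (213.405,53.816) → (158.630,53.816) → (158.630,102.450) (closed)

[3] `<path>` rectangle, #ff0000→engrave S255 F3898: (80.359,92.747) → (149.500,92.747) → (149.500,62.576) → (80.359,62.576) → (80.359,92.747) (closed)

[4] `<polyline>` line segment, #ff8800→cut S892 F836: (217.700,31.235) → (42.936,74.231)

[5] `<path>` closed polygon, #ff0000→engrave S255 F3898: (285.059,114.163) → (146.943,112.013) → (103.070,130.501) → (298.565,67.954) → (285.059,114.163) (closed)

[6] `<path>` regular polygon, #ff0000→engrave S255 F3898: (323.613,77.748) → (317.235,68.040) → (305.669,66.974) → (297.624,75.352) → (299.158,86.866) → (309.117,92.845) → (320.000,88.787) → (323.613,77.748) (closed)

G21
G90
G0 X58.982 Y33.787
M4 S255
G01 X50.455 Y7.227 F3898
G01 X22.560 Y7.129
G01 X13.847 Y33.628
G01 X36.356 Y50.104
G01 X58.982 Y33.787
G0 X158.630 Y102.450
M4 S892
G01 X213.405 Y102.450 F836
G01 X213.405 Y53.816
G01 X158.630 Y53.816
G01 X158.630 Y102.450
G0 X80.359 Y92.747
M4 S255
G01 X149.500 Y92.747 F3898
G01 X149.500 Y62.576
G01 X80.359 Y62.576
G01 X80.359 Y92.747
G0 X217.700 Y31.235
M4 S892
G01 X42.936 Y74.231 F836
G0 X285.059 Y114.163
M4 S255
G01 X146.943 Y112.013 F3898
G01 X103.070 Y130.501
G01 X298.565 Y67.954
G01 X285.059 Y114.163
G0 X323.613 Y77.748
M4 S255
G01 X317.235 Y68.040 F3898
G01 X305.669 Y66.974
G01 X297.624 Y75.352
G01 X299.158 Y86.866
G01 X309.117 Y92.845
G01 X320.000 Y88.787
G01 X323.613 Y77.748
M5
G0 X0.000 Y0.000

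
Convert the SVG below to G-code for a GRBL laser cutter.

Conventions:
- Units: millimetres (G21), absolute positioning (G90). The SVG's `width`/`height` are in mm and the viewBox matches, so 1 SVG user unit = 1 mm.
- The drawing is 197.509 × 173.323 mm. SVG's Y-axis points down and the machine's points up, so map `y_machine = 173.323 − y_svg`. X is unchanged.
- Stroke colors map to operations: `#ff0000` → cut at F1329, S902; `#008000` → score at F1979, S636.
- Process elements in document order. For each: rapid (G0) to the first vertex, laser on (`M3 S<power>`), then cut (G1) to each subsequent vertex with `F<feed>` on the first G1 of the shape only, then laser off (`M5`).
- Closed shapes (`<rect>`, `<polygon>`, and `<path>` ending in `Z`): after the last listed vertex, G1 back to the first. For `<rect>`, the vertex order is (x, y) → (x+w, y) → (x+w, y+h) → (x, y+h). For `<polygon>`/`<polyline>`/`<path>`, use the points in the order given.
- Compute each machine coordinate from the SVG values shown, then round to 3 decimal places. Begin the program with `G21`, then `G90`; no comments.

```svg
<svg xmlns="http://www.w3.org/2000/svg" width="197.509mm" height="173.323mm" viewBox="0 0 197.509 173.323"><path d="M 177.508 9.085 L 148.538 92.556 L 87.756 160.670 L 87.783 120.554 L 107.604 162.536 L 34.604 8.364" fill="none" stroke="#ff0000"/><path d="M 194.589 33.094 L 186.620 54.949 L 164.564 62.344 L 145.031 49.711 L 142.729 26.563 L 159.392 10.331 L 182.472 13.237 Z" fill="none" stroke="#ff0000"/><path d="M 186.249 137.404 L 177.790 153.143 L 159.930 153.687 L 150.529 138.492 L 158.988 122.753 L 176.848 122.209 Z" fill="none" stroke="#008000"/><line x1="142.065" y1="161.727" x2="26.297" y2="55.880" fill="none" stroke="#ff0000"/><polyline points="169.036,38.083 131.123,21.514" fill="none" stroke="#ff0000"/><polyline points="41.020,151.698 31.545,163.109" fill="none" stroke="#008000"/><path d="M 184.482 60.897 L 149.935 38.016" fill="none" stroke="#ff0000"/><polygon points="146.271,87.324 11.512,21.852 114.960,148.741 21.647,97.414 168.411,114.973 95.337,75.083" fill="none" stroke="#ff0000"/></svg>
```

G21
G90
G0 X177.508 Y164.238
M3 S902
G1 X148.538 Y80.767 F1329
G1 X87.756 Y12.653
G1 X87.783 Y52.769
G1 X107.604 Y10.787
G1 X34.604 Y164.959
M5
G0 X194.589 Y140.229
M3 S902
G1 X186.620 Y118.374 F1329
G1 X164.564 Y110.979
G1 X145.031 Y123.612
G1 X142.729 Y146.760
G1 X159.392 Y162.992
G1 X182.472 Y160.086
G1 X194.589 Y140.229
M5
G0 X186.249 Y35.919
M3 S636
G1 X177.790 Y20.180 F1979
G1 X159.930 Y19.636
G1 X150.529 Y34.831
G1 X158.988 Y50.570
G1 X176.848 Y51.114
G1 X186.249 Y35.919
M5
G0 X142.065 Y11.596
M3 S902
G1 X26.297 Y117.443 F1329
M5
G0 X169.036 Y135.240
M3 S902
G1 X131.123 Y151.809 F1329
M5
G0 X41.020 Y21.625
M3 S636
G1 X31.545 Y10.214 F1979
M5
G0 X184.482 Y112.426
M3 S902
G1 X149.935 Y135.307 F1329
M5
G0 X146.271 Y85.999
M3 S902
G1 X11.512 Y151.471 F1329
G1 X114.960 Y24.582
G1 X21.647 Y75.909
G1 X168.411 Y58.350
G1 X95.337 Y98.240
G1 X146.271 Y85.999
M5

viewBox `0 0 197.509 173.323` with mm width/height → 1 unit = 1 mm. Flip: y_m = 173.323 − y_svg.

**Shape 1** — `<path>` open polyline, stroke `#ff0000` → cut (S902, F1329). Machine vertices: (177.508,164.238) → (148.538,80.767) → (87.756,12.653) → (87.783,52.769) → (107.604,10.787) → (34.604,164.959). Open path.

**Shape 2** — `<path>` regular polygon, stroke `#ff0000` → cut (S902, F1329). Machine vertices: (194.589,140.229) → (186.620,118.374) → (164.564,110.979) → (145.031,123.612) → (142.729,146.760) → (159.392,162.992) → (182.472,160.086) → (194.589,140.229). Closed: final G1 returns to the first vertex.

**Shape 3** — `<path>` regular polygon, stroke `#008000` → score (S636, F1979). Machine vertices: (186.249,35.919) → (177.790,20.180) → (159.930,19.636) → (150.529,34.831) → (158.988,50.570) → (176.848,51.114) → (186.249,35.919). Closed: final G1 returns to the first vertex.

**Shape 4** — `<line>` line segment, stroke `#ff0000` → cut (S902, F1329). Machine vertices: (142.065,11.596) → (26.297,117.443). Open path.

**Shape 5** — `<polyline>` line segment, stroke `#ff0000` → cut (S902, F1329). Machine vertices: (169.036,135.240) → (131.123,151.809). Open path.

**Shape 6** — `<polyline>` line segment, stroke `#008000` → score (S636, F1979). Machine vertices: (41.020,21.625) → (31.545,10.214). Open path.

**Shape 7** — `<path>` line segment, stroke `#ff0000` → cut (S902, F1329). Machine vertices: (184.482,112.426) → (149.935,135.307). Open path.

**Shape 8** — `<polygon>` closed polygon, stroke `#ff0000` → cut (S902, F1329). Machine vertices: (146.271,85.999) → (11.512,151.471) → (114.960,24.582) → (21.647,75.909) → (168.411,58.350) → (95.337,98.240) → (146.271,85.999). Closed: final G1 returns to the first vertex.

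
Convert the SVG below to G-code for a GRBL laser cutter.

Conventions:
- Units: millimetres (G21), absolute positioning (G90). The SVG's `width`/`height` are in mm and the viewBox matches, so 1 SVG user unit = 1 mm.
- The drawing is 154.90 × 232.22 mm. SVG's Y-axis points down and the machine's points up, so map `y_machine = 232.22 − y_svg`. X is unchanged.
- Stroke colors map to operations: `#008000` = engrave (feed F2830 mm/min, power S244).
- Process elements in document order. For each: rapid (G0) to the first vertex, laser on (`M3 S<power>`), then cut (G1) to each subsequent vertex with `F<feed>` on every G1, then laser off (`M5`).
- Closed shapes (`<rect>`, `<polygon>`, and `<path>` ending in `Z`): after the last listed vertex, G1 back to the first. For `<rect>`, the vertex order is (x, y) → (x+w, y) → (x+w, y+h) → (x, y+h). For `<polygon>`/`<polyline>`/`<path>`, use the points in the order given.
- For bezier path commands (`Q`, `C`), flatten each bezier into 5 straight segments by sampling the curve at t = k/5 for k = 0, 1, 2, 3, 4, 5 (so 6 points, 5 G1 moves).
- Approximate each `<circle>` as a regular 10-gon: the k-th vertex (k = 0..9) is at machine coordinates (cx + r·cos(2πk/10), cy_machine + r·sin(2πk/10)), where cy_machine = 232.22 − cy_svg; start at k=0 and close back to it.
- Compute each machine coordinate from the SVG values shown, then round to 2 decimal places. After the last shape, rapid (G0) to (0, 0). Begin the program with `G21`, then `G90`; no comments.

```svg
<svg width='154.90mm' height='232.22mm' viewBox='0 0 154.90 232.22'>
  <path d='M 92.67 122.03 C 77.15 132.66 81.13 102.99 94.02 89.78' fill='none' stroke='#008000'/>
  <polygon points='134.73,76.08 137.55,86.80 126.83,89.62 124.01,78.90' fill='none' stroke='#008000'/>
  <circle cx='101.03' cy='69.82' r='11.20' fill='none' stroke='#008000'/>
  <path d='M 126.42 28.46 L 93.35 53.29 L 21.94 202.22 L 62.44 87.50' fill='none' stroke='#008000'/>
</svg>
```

viewBox `0 0 154.90 232.22` with mm width/height → 1 unit = 1 mm. Flip: y_m = 232.22 − y_svg.

**Shape 1** — `<path>` cubic bezier, stroke `#008000` → engrave (S244, F2830). Control points (SVG): P0=(92.67,122.03), P1=(77.15,132.66), P2=(81.13,102.99), P3=(94.02,89.78); sampled at t=k/5. Machine vertices: (92.67,110.19) → (85.61,108.19) → (82.73,113.15) → (83.51,122.32) → (87.44,132.99) → (94.02,142.44). Open path.

**Shape 2** — `<polygon>` regular polygon, stroke `#008000` → engrave (S244, F2830). Machine vertices: (134.73,156.14) → (137.55,145.42) → (126.83,142.60) → (124.01,153.32) → (134.73,156.14). Closed: final G1 returns to the first vertex.

**Shape 3** — `<circle>` circle, stroke `#008000` → engrave (S244, F2830). Machine vertices: (112.23,162.40) → (110.09,168.98) → (104.49,173.05) → (97.57,173.05) → (91.97,168.98) → (89.83,162.40) → (91.97,155.82) → (97.57,151.75) → (104.49,151.75) → (110.09,155.82) → (112.23,162.40). Closed: final G1 returns to the first vertex.

**Shape 4** — `<path>` open polyline, stroke `#008000` → engrave (S244, F2830). Machine vertices: (126.42,203.76) → (93.35,178.93) → (21.94,30.00) → (62.44,144.72). Open path.

G21
G90
G0 X92.67 Y110.19
M3 S244
G1 X85.61 Y108.19 F2830
G1 X82.73 Y113.15 F2830
G1 X83.51 Y122.32 F2830
G1 X87.44 Y132.99 F2830
G1 X94.02 Y142.44 F2830
M5
G0 X134.73 Y156.14
M3 S244
G1 X137.55 Y145.42 F2830
G1 X126.83 Y142.60 F2830
G1 X124.01 Y153.32 F2830
G1 X134.73 Y156.14 F2830
M5
G0 X112.23 Y162.40
M3 S244
G1 X110.09 Y168.98 F2830
G1 X104.49 Y173.05 F2830
G1 X97.57 Y173.05 F2830
G1 X91.97 Y168.98 F2830
G1 X89.83 Y162.40 F2830
G1 X91.97 Y155.82 F2830
G1 X97.57 Y151.75 F2830
G1 X104.49 Y151.75 F2830
G1 X110.09 Y155.82 F2830
G1 X112.23 Y162.40 F2830
M5
G0 X126.42 Y203.76
M3 S244
G1 X93.35 Y178.93 F2830
G1 X21.94 Y30.00 F2830
G1 X62.44 Y144.72 F2830
M5
G0 X0.00 Y0.00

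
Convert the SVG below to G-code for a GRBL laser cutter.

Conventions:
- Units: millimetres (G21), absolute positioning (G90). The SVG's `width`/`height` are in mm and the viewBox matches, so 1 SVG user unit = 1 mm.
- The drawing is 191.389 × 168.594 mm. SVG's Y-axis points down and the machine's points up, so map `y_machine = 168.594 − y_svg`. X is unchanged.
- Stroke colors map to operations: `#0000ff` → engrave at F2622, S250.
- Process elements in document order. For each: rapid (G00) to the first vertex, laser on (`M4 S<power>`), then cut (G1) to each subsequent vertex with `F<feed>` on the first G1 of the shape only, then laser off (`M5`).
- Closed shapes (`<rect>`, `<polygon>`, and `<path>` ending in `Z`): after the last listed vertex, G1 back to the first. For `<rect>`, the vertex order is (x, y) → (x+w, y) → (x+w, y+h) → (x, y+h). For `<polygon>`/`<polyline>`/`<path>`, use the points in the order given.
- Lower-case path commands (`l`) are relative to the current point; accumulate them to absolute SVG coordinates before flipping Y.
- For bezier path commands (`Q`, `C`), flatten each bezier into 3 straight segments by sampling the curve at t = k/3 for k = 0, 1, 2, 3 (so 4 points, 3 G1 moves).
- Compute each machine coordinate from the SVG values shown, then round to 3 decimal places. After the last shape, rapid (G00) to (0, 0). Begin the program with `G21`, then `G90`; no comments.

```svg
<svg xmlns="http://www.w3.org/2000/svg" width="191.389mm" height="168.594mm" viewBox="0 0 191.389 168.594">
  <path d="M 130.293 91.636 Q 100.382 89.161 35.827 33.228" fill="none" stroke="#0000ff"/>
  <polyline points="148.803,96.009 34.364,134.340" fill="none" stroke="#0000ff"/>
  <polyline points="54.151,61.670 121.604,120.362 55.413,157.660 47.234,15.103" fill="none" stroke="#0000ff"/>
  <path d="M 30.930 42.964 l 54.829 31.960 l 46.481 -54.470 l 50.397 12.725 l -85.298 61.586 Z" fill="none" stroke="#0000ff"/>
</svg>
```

1 u = 1 mm; y_m = 168.594 − y.

[1] `<path>` quadratic bezier, #0000ff→engrave S250 F2622: (130.293,76.958) → (106.503,84.548) → (75.014,104.017) → (35.827,135.366)

[2] `<polyline>` line segment, #0000ff→engrave S250 F2622: (148.803,72.585) → (34.364,34.254)

[3] `<polyline>` open polyline, #0000ff→engrave S250 F2622: (54.151,106.924) → (121.604,48.232) → (55.413,10.934) → (47.234,153.491)

[4] `<path>` closed polygon, #0000ff→engrave S250 F2622: (30.930,125.630) → (85.759,93.670) → (132.240,148.140) → (182.637,135.415) → (97.339,73.829) → (30.930,125.630) (closed)

G21
G90
G00 X130.293 Y76.958
M4 S250
G1 X106.503 Y84.548 F2622
G1 X75.014 Y104.017
G1 X35.827 Y135.366
M5
G00 X148.803 Y72.585
M4 S250
G1 X34.364 Y34.254 F2622
M5
G00 X54.151 Y106.924
M4 S250
G1 X121.604 Y48.232 F2622
G1 X55.413 Y10.934
G1 X47.234 Y153.491
M5
G00 X30.930 Y125.630
M4 S250
G1 X85.759 Y93.670 F2622
G1 X132.240 Y148.140
G1 X182.637 Y135.415
G1 X97.339 Y73.829
G1 X30.930 Y125.630
M5
G00 X0.000 Y0.000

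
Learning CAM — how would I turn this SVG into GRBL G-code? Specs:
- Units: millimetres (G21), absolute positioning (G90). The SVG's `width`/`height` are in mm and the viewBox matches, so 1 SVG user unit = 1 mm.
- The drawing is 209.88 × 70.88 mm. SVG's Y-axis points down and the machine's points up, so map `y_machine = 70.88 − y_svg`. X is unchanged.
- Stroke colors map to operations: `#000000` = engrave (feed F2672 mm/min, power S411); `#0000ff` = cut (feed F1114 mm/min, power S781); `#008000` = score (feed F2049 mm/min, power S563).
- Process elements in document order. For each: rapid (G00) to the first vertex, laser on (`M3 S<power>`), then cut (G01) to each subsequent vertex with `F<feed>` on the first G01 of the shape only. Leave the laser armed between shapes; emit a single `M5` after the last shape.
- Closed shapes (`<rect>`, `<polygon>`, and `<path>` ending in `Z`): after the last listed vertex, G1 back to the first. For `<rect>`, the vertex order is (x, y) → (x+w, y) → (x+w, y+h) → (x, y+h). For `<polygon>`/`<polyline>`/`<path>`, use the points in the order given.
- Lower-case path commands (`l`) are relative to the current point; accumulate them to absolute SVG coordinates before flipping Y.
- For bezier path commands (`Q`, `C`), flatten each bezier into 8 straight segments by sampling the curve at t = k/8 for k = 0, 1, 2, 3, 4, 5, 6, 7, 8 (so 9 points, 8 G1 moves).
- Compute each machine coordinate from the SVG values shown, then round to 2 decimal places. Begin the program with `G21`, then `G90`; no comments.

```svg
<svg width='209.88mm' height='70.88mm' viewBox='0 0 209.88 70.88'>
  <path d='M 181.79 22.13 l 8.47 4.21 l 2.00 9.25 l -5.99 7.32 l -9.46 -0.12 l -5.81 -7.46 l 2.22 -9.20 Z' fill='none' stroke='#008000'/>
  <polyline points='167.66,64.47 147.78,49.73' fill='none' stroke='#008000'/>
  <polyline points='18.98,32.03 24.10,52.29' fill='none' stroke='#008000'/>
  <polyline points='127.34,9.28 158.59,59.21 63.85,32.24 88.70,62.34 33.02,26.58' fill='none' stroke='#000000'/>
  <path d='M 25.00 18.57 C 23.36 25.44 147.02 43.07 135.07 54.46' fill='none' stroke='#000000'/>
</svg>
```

G21
G90
G00 X181.79 Y48.75
M3 S563
G01 X190.26 Y44.54 F2049
G01 X192.26 Y35.29
G01 X186.27 Y27.97
G01 X176.81 Y28.09
G01 X171.00 Y35.55
G01 X173.22 Y44.75
G01 X181.79 Y48.75
G00 X167.66 Y6.41
M3 S563
G01 X147.78 Y21.15 F2049
G00 X18.98 Y38.85
M3 S563
G01 X24.10 Y18.59 F2049
G00 X127.34 Y61.60
M3 S411
G01 X158.59 Y11.67 F2672
G01 X63.85 Y38.64
G01 X88.70 Y8.54
G01 X33.02 Y44.30
G00 X25.00 Y52.31
M3 S411
G01 X29.75 Y49.26 F2672
G01 X43.19 Y45.41
G01 X62.26 Y40.94
G01 X83.90 Y36.06
G01 X105.06 Y30.97
G01 X122.68 Y25.87
G01 X133.70 Y20.95
G01 X135.07 Y16.42
M5

1 u = 1 mm; y_m = 70.88 − y.

[1] `<path>` regular polygon, #008000→score S563 F2049: (181.79,48.75) → (190.26,44.54) → (192.26,35.29) → (186.27,27.97) → (176.81,28.09) → (171.00,35.55) → (173.22,44.75) → (181.79,48.75) (closed)

[2] `<polyline>` line segment, #008000→score S563 F2049: (167.66,6.41) → (147.78,21.15)

[3] `<polyline>` line segment, #008000→score S563 F2049: (18.98,38.85) → (24.10,18.59)

[4] `<polyline>` open polyline, #000000→engrave S411 F2672: (127.34,61.60) → (158.59,11.67) → (63.85,38.64) → (88.70,8.54) → (33.02,44.30)

[5] `<path>` cubic bezier, #000000→engrave S411 F2672: (25.00,52.31) → (29.75,49.26) → (43.19,45.41) → (62.26,40.94) → (83.90,36.06) → (105.06,30.97) → (122.68,25.87) → (133.70,20.95) → (135.07,16.42)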